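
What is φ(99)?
60

99 = 3^2 × 11
φ(n) = n × ∏(1 - 1/p) for each prime p dividing n
φ(99) = 99 × (1 - 1/3) × (1 - 1/11) = 60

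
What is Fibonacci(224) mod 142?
93

Matrix identity: Q^n = [[F_(n+1), F_n], [F_n, F_(n-1)]] with Q = [[1,1],[1,0]].
n = 224 = 11100000₂. Square-and-multiply, entries mod 142:
Q^1 = [[1,1],[1,0]]
Q^3 = (Q^1)²·Q = [[3,2],[2,1]]
Q^7 = (Q^3)²·Q = [[21,13],[13,8]]
Q^14 = (Q^7)² = [[42,93],[93,91]]
Q^28 = (Q^14)² = [[47,15],[15,32]]
Q^56 = (Q^28)² = [[20,49],[49,113]]
Q^112 = (Q^56)² = [[103,127],[127,118]]
Q^224 = (Q^112)² = [[42,93],[93,91]]
F_224 mod 142 = Q^224[0][1] = 93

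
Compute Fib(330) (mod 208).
200

Matrix identity: Q^n = [[F_(n+1), F_n], [F_n, F_(n-1)]] with Q = [[1,1],[1,0]].
n = 330 = 101001010₂. Square-and-multiply, entries mod 208:
Q^1 = [[1,1],[1,0]]
Q^2 = (Q^1)² = [[2,1],[1,1]]
Q^5 = (Q^2)²·Q = [[8,5],[5,3]]
Q^10 = (Q^5)² = [[89,55],[55,34]]
Q^20 = (Q^10)² = [[130,109],[109,21]]
Q^41 = (Q^20)²·Q = [[104,77],[77,27]]
Q^82 = (Q^41)² = [[105,103],[103,2]]
Q^165 = (Q^82)²·Q = [[207,2],[2,205]]
Q^330 = (Q^165)² = [[5,200],[200,13]]
F_330 mod 208 = Q^330[0][1] = 200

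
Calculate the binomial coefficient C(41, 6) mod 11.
6

Using Lucas' theorem:
Write n=41 and k=6 in base 11:
n in base 11: [3, 8]
k in base 11: [0, 6]
C(41,6) mod 11 = ∏ C(n_i, k_i) mod 11
Digit binomials (mod 11): C(3,0) = 1; C(8,6) = 28 ≡ 6
Product: 1 × 6 = 6 ≡ 6 (mod 11)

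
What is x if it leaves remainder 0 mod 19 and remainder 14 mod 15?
209

Using Chinese Remainder Theorem:
M = 19 × 15 = 285
M1 = 15, M2 = 19
y1 = 15^(-1) mod 19 = 14
y2 = 19^(-1) mod 15 = 4
x = (0×15×14 + 14×19×4) mod 285 = 209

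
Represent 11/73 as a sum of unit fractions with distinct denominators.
1/7 + 1/128 + 1/65408

Greedy algorithm:
11/73: ceiling(73/11) = 7, use 1/7
4/511: ceiling(511/4) = 128, use 1/128
1/65408: ceiling(65408/1) = 65408, use 1/65408
Result: 11/73 = 1/7 + 1/128 + 1/65408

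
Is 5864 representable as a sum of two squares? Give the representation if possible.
50² + 58² (a=50, b=58)

Factorization: 5864 = 2^3 × 733
By Fermat: n is sum of two squares iff every prime p ≡ 3 (mod 4) appears to even power.
All primes ≡ 3 (mod 4) appear to even power.
Search a = 0, 1, 2, … for 5864 - a² a perfect square: first hit at a = 50: 5864 - 2500 = 3364 = 58².
5864 = 50² + 58² = 2500 + 3364 ✓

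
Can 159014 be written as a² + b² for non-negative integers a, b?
Not possible

Factorization: 159014 = 2 × 43^3
By Fermat: n is sum of two squares iff every prime p ≡ 3 (mod 4) appears to even power.
Prime(s) ≡ 3 (mod 4) with odd exponent: [(43, 3)]
Therefore 159014 cannot be expressed as a² + b².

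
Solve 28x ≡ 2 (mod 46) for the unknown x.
x ≡ 5 (mod 23)

gcd(28, 46) = 2, which divides 2, so solutions exist.
Divide through by 2: 14x ≡ 1 (mod 23).
Find 14^(-1) mod 23 by the extended Euclidean algorithm:
23 = 1 × 14 + 9  ⟹  9 = (1)·23 + (-1)·14
14 = 1 × 9 + 5  ⟹  5 = (-1)·23 + (2)·14
9 = 1 × 5 + 4  ⟹  4 = (2)·23 + (-3)·14
5 = 1 × 4 + 1  ⟹  1 = (-3)·23 + (5)·14
So (5)·14 ≡ 1 (mod 23), i.e. 14^(-1) ≡ 5 (mod 23).
x ≡ 5 × 1 = 5 ≡ 5 (mod 23).
Check: 28 × 5 = 140 ≡ 2 (mod 46).
x ≡ 5 (mod 23), giving 2 solutions mod 46.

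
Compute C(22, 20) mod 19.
3

Using Lucas' theorem:
Write n=22 and k=20 in base 19:
n in base 19: [1, 3]
k in base 19: [1, 1]
C(22,20) mod 19 = ∏ C(n_i, k_i) mod 19
Digit binomials (mod 19): C(1,1) = 1; C(3,1) = 3
Product: 1 × 3 = 3 ≡ 3 (mod 19)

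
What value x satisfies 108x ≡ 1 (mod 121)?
93

gcd(108, 121) = 1, so the inverse exists.
Extended Euclidean algorithm on (121, 108):
121 = 1 × 108 + 13  ⟹  13 = (1)·121 + (-1)·108
108 = 8 × 13 + 4  ⟹  4 = (-8)·121 + (9)·108
13 = 3 × 4 + 1  ⟹  1 = (25)·121 + (-28)·108
So (-28)·108 ≡ 1 (mod 121), i.e. 108^(-1) ≡ -28 ≡ 93 (mod 121).
Check: 108 × 93 = 10044 ≡ 1 (mod 121)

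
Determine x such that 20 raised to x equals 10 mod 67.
32

Baby-step giant-step with step n = ⌈√67⌉ = 9.
Baby steps 20^j mod 67 (j:value) for j=0..8: 0:1, 1:20, 2:65, 3:27, 4:4, 5:13, 6:59, 7:41, 8:16.
Giant-step multiplier: 20^(-9) ≡ 20^(66-9) = 20^57 ≡ 58 (mod 67).
Giant steps γ_i = 10·58^i mod 67: γ_0=10, γ_1=44, γ_2=6, γ_3=13 (in table at j=5).
x = i·n + j = 3·9 + 5 = 32.
Check: 20^32 ≡ 10 (mod 67).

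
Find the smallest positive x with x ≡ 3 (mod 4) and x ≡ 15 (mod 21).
15

Using Chinese Remainder Theorem:
M = 4 × 21 = 84
M1 = 21, M2 = 4
y1 = 21^(-1) mod 4 = 1
y2 = 4^(-1) mod 21 = 16
x = (3×21×1 + 15×4×16) mod 84 = 15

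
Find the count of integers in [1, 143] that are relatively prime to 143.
120

143 = 11 × 13
φ(n) = n × ∏(1 - 1/p) for each prime p dividing n
φ(143) = 143 × (1 - 1/11) × (1 - 1/13) = 120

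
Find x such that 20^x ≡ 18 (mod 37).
5

Baby-step giant-step with step n = ⌈√37⌉ = 7.
Baby steps 20^j mod 37 (j:value) for j=0..6: 0:1, 1:20, 2:30, 3:8, 4:12, 5:18, 6:27.
h = 18 is already in the table at j=5, so x = 5.
Check: 20^5 ≡ 18 (mod 37).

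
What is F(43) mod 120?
77

Matrix identity: Q^n = [[F_(n+1), F_n], [F_n, F_(n-1)]] with Q = [[1,1],[1,0]].
n = 43 = 101011₂. Square-and-multiply, entries mod 120:
Q^1 = [[1,1],[1,0]]
Q^2 = (Q^1)² = [[2,1],[1,1]]
Q^5 = (Q^2)²·Q = [[8,5],[5,3]]
Q^10 = (Q^5)² = [[89,55],[55,34]]
Q^21 = (Q^10)²·Q = [[71,26],[26,45]]
Q^43 = (Q^21)²·Q = [[93,77],[77,16]]
F_43 mod 120 = Q^43[0][1] = 77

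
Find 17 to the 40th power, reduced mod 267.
16

Repeated squaring. Binary of 40 = 101000.
17^1 ≡ 17 (mod 267); 17^2 ≡ 22 (mod 267); 17^4 ≡ 217 (mod 267); 17^8 ≡ 97 (mod 267); 17^16 ≡ 64 (mod 267); 17^32 ≡ 91 (mod 267)
17^40 = 17^8 × 17^32 ≡ 16 (mod 267)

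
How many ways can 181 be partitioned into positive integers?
749474411781

p(n) counts ways to write n as a sum of positive integers (order ignored).
Euler's pentagonal recurrence: p(k) = p(k-1) + p(k-2) - p(k-5) - p(k-7) + p(k-12) + p(k-15) - ... (offsets j(3j∓1)/2, signs ++--, p(0)=1, p(<0)=0).
DP table for k = 0..180: p(0)=1, p(1)=1, p(2)=2, p(3)=3, p(4)=5, p(5)=7, p(6)=11, p(7)=15, p(8)=22, p(9)=30, p(10)=42, p(11)=56, p(12)=77, p(13)=101, p(14)=135, p(15)=176, p(16)=231, p(17)=297, p(18)=385, p(19)=490, p(20)=627, p(21)=792, p(22)=1002, p(23)=1255, p(24)=1575, p(25)=1958, p(26)=2436, p(27)=3010, p(28)=3718, p(29)=4565, p(30)=5604, p(31)=6842, p(32)=8349, p(33)=10143, p(34)=12310, p(35)=14883, p(36)=17977, p(37)=21637, p(38)=26015, p(39)=31185, p(40)=37338, p(41)=44583, p(42)=53174, p(43)=63261, p(44)=75175, p(45)=89134, p(46)=105558, p(47)=124754, p(48)=147273, p(49)=173525, p(50)=204226, p(51)=239943, p(52)=281589, p(53)=329931, p(54)=386155, p(55)=451276, p(56)=526823, p(57)=614154, p(58)=715220, p(59)=831820, p(60)=966467, p(61)=1121505, p(62)=1300156, p(63)=1505499, p(64)=1741630, p(65)=2012558, p(66)=2323520, p(67)=2679689, p(68)=3087735, p(69)=3554345, p(70)=4087968, p(71)=4697205, p(72)=5392783, p(73)=6185689, p(74)=7089500, p(75)=8118264, p(76)=9289091, p(77)=10619863, p(78)=12132164, p(79)=13848650, p(80)=15796476, p(81)=18004327, p(82)=20506255, p(83)=23338469, p(84)=26543660, p(85)=30167357, p(86)=34262962, p(87)=38887673, p(88)=44108109, p(89)=49995925, p(90)=56634173, p(91)=64112359, p(92)=72533807, p(93)=82010177, p(94)=92669720, p(95)=104651419, p(96)=118114304, p(97)=133230930, p(98)=150198136, p(99)=169229875, p(100)=190569292, p(101)=214481126, p(102)=241265379, p(103)=271248950, p(104)=304801365, p(105)=342325709, p(106)=384276336, p(107)=431149389, p(108)=483502844, p(109)=541946240, p(110)=607163746, p(111)=679903203, p(112)=761002156, p(113)=851376628, p(114)=952050665, p(115)=1064144451, p(116)=1188908248, p(117)=1327710076, p(118)=1482074143, p(119)=1653668665, p(120)=1844349560, p(121)=2056148051, p(122)=2291320912, p(123)=2552338241, p(124)=2841940500, p(125)=3163127352, p(126)=3519222692, p(127)=3913864295, p(128)=4351078600, p(129)=4835271870, p(130)=5371315400, p(131)=5964539504, p(132)=6620830889, p(133)=7346629512, p(134)=8149040695, p(135)=9035836076, p(136)=10015581680, p(137)=11097645016, p(138)=12292341831, p(139)=13610949895, p(140)=15065878135, p(141)=16670689208, p(142)=18440293320, p(143)=20390982757, p(144)=22540654445, p(145)=24908858009, p(146)=27517052599, p(147)=30388671978, p(148)=33549419497, p(149)=37027355200, p(150)=40853235313, p(151)=45060624582, p(152)=49686288421, p(153)=54770336324, p(154)=60356673280, p(155)=66493182097, p(156)=73232243759, p(157)=80630964769, p(158)=88751778802, p(159)=97662728555, p(160)=107438159466, p(161)=118159068427, p(162)=129913904637, p(163)=142798995930, p(164)=156919475295, p(165)=172389800255, p(166)=189334822579, p(167)=207890420102, p(168)=228204732751, p(169)=250438925115, p(170)=274768617130, p(171)=301384802048, p(172)=330495499613, p(173)=362326859895, p(174)=397125074750, p(175)=435157697830, p(176)=476715857290, p(177)=522115831195, p(178)=571701605655, p(179)=625846753120, p(180)=684957390936.
Final step: p(181) = p(180) + p(179) - p(176) - p(174) + p(169) + p(166) - p(159) - p(155) + p(146) + p(141) - p(130) - p(124) + p(111) + p(104) - p(89) - p(81) + p(64) + p(55) - p(36) - p(26) + p(5)
= 684957390936 + 625846753120 - 476715857290 - 397125074750 + 250438925115 + 189334822579 - 97662728555 - 66493182097 + 27517052599 + 16670689208 - 5371315400 - 2841940500 + 679903203 + 304801365 - 49995925 - 18004327 + 1741630 + 451276 - 17977 - 2436 + 7
= 749474411781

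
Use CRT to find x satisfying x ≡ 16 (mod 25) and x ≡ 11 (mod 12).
191

Using Chinese Remainder Theorem:
M = 25 × 12 = 300
M1 = 12, M2 = 25
y1 = 12^(-1) mod 25 = 23
y2 = 25^(-1) mod 12 = 1
x = (16×12×23 + 11×25×1) mod 300 = 191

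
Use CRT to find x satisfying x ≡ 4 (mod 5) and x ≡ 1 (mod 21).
64

Using Chinese Remainder Theorem:
M = 5 × 21 = 105
M1 = 21, M2 = 5
y1 = 21^(-1) mod 5 = 1
y2 = 5^(-1) mod 21 = 17
x = (4×21×1 + 1×5×17) mod 105 = 64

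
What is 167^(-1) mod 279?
137

gcd(167, 279) = 1, so the inverse exists.
Extended Euclidean algorithm on (279, 167):
279 = 1 × 167 + 112  ⟹  112 = (1)·279 + (-1)·167
167 = 1 × 112 + 55  ⟹  55 = (-1)·279 + (2)·167
112 = 2 × 55 + 2  ⟹  2 = (3)·279 + (-5)·167
55 = 27 × 2 + 1  ⟹  1 = (-82)·279 + (137)·167
So (137)·167 ≡ 1 (mod 279), i.e. 167^(-1) ≡ 137 (mod 279).
Check: 167 × 137 = 22879 ≡ 1 (mod 279)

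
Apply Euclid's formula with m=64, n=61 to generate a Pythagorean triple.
(375, 7808, 7817)

Euclid's formula: a = m² - n², b = 2mn, c = m² + n²
m = 64, n = 61
a = 64² - 61² = 4096 - 3721 = 375
b = 2 × 64 × 61 = 7808
c = 64² + 61² = 4096 + 3721 = 7817
Verification: 375² + 7808² = 140625 + 60964864 = 61105489 = 7817² ✓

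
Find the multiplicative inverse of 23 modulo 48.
23

gcd(23, 48) = 1, so the inverse exists.
Extended Euclidean algorithm on (48, 23):
48 = 2 × 23 + 2  ⟹  2 = (1)·48 + (-2)·23
23 = 11 × 2 + 1  ⟹  1 = (-11)·48 + (23)·23
So (23)·23 ≡ 1 (mod 48), i.e. 23^(-1) ≡ 23 (mod 48).
Check: 23 × 23 = 529 ≡ 1 (mod 48)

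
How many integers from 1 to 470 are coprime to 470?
184

470 = 2 × 5 × 47
φ(n) = n × ∏(1 - 1/p) for each prime p dividing n
φ(470) = 470 × (1 - 1/2) × (1 - 1/5) × (1 - 1/47) = 184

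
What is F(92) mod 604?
281

Matrix identity: Q^n = [[F_(n+1), F_n], [F_n, F_(n-1)]] with Q = [[1,1],[1,0]].
n = 92 = 1011100₂. Square-and-multiply, entries mod 604:
Q^1 = [[1,1],[1,0]]
Q^2 = (Q^1)² = [[2,1],[1,1]]
Q^5 = (Q^2)²·Q = [[8,5],[5,3]]
Q^11 = (Q^5)²·Q = [[144,89],[89,55]]
Q^23 = (Q^11)²·Q = [[464,269],[269,195]]
Q^46 = (Q^23)² = [[153,299],[299,458]]
Q^92 = (Q^46)² = [[466,281],[281,185]]
F_92 mod 604 = Q^92[0][1] = 281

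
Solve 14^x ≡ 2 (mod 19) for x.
13

Baby-step giant-step with step n = ⌈√19⌉ = 5.
Baby steps 14^j mod 19 (j:value) for j=0..4: 0:1, 1:14, 2:6, 3:8, 4:17.
Giant-step multiplier: 14^(-5) ≡ 14^(18-5) = 14^13 ≡ 2 (mod 19).
Giant steps γ_i = 2·2^i mod 19: γ_0=2, γ_1=4, γ_2=8 (in table at j=3).
x = i·n + j = 2·5 + 3 = 13.
Check: 14^13 ≡ 2 (mod 19).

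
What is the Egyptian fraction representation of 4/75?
1/19 + 1/1425

Greedy algorithm:
4/75: ceiling(75/4) = 19, use 1/19
1/1425: ceiling(1425/1) = 1425, use 1/1425
Result: 4/75 = 1/19 + 1/1425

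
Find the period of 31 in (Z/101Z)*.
25

101 is prime, so ord(31) divides φ(101) = 100.
Divisors of 100: 1, 2, 4, 5, 10, 20, 25, 50, 100.
Repeated squaring: 31^1 ≡ 31, 31^2 ≡ 52, 31^4 ≡ 78, 31^8 ≡ 24, 31^16 ≡ 71, 31^32 ≡ 92, 31^64 ≡ 81 (mod 101).
Test 31^d mod 101 for each divisor d in increasing order:
31^1 ≡ 31
31^2 ≡ 52
31^4 ≡ 78
31^5 = 31^4·31^1 ≡ 95
31^10 = 31^8·31^2 ≡ 36
31^20 = 31^16·31^4 ≡ 84
31^25 = 31^16·31^8·31^1 ≡ 1  ← first divisor giving 1
The order is 25.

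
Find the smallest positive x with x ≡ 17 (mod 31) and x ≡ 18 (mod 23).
110

Using Chinese Remainder Theorem:
M = 31 × 23 = 713
M1 = 23, M2 = 31
y1 = 23^(-1) mod 31 = 27
y2 = 31^(-1) mod 23 = 3
x = (17×23×27 + 18×31×3) mod 713 = 110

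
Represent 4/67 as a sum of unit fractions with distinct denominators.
1/17 + 1/1139

Greedy algorithm:
4/67: ceiling(67/4) = 17, use 1/17
1/1139: ceiling(1139/1) = 1139, use 1/1139
Result: 4/67 = 1/17 + 1/1139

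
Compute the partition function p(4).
5

p(n) counts ways to write n as a sum of positive integers (order ignored).
Examples: 4; 3 + 1; 2 + 2; 2 + 1 + 1; 1 + 1 + 1 + 1
p(4) = 5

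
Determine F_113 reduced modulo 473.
420

Matrix identity: Q^n = [[F_(n+1), F_n], [F_n, F_(n-1)]] with Q = [[1,1],[1,0]].
n = 113 = 1110001₂. Square-and-multiply, entries mod 473:
Q^1 = [[1,1],[1,0]]
Q^3 = (Q^1)²·Q = [[3,2],[2,1]]
Q^7 = (Q^3)²·Q = [[21,13],[13,8]]
Q^14 = (Q^7)² = [[137,377],[377,233]]
Q^28 = (Q^14)² = [[78,428],[428,123]]
Q^56 = (Q^28)² = [[68,415],[415,126]]
Q^113 = (Q^56)²·Q = [[47,420],[420,100]]
F_113 mod 473 = Q^113[0][1] = 420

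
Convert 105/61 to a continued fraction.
[1; 1, 2, 1, 1, 2, 3]

Euclidean algorithm steps:
105 = 1 × 61 + 44
61 = 1 × 44 + 17
44 = 2 × 17 + 10
17 = 1 × 10 + 7
10 = 1 × 7 + 3
7 = 2 × 3 + 1
3 = 3 × 1 + 0
Continued fraction: [1; 1, 2, 1, 1, 2, 3]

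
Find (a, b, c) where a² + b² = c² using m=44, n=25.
(1311, 2200, 2561)

Euclid's formula: a = m² - n², b = 2mn, c = m² + n²
m = 44, n = 25
a = 44² - 25² = 1936 - 625 = 1311
b = 2 × 44 × 25 = 2200
c = 44² + 25² = 1936 + 625 = 2561
Verification: 1311² + 2200² = 1718721 + 4840000 = 6558721 = 2561² ✓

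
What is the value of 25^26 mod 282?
115

Repeated squaring. Binary of 26 = 11010.
25^1 ≡ 25 (mod 282); 25^2 ≡ 61 (mod 282); 25^4 ≡ 55 (mod 282); 25^8 ≡ 205 (mod 282); 25^16 ≡ 7 (mod 282)
25^26 = 25^2 × 25^8 × 25^16 ≡ 115 (mod 282)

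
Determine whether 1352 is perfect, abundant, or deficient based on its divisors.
abundant

Proper divisors of 1352: sum = 1 + 2 + 4 + 8 + 13 + 26 + 52 + 104 + 169 + 338 + 676 = 1393
Since 1393 > 1352, 1352 is abundant.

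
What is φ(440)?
160

440 = 2^3 × 5 × 11
φ(n) = n × ∏(1 - 1/p) for each prime p dividing n
φ(440) = 440 × (1 - 1/2) × (1 - 1/5) × (1 - 1/11) = 160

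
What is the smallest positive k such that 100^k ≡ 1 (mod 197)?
49

197 is prime, so ord(100) divides φ(197) = 196.
Divisors of 196: 1, 2, 4, 7, 14, 28, 49, 98, 196.
Repeated squaring: 100^1 ≡ 100, 100^2 ≡ 150, 100^4 ≡ 42, 100^8 ≡ 188, 100^16 ≡ 81, 100^32 ≡ 60, 100^64 ≡ 54, 100^128 ≡ 158 (mod 197).
Test 100^d mod 197 for each divisor d in increasing order:
100^1 ≡ 100
100^2 ≡ 150
100^4 ≡ 42
100^7 = 100^4·100^2·100^1 ≡ 191
100^14 = 100^8·100^4·100^2 ≡ 36
100^28 = 100^16·100^8·100^4 ≡ 114
100^49 = 100^32·100^16·100^1 ≡ 1  ← first divisor giving 1
The order is 49.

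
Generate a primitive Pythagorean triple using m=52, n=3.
(2695, 312, 2713)

Euclid's formula: a = m² - n², b = 2mn, c = m² + n²
m = 52, n = 3
a = 52² - 3² = 2704 - 9 = 2695
b = 2 × 52 × 3 = 312
c = 52² + 3² = 2704 + 9 = 2713
Verification: 2695² + 312² = 7263025 + 97344 = 7360369 = 2713² ✓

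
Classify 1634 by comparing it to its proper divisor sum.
deficient

Proper divisors of 1634: sum = 1 + 2 + 19 + 38 + 43 + 86 + 817 = 1006
Since 1006 < 1634, 1634 is deficient.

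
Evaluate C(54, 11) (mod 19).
17

Using Lucas' theorem:
Write n=54 and k=11 in base 19:
n in base 19: [2, 16]
k in base 19: [0, 11]
C(54,11) mod 19 = ∏ C(n_i, k_i) mod 19
Digit binomials (mod 19): C(2,0) = 1; C(16,11) = 4368 ≡ 17
Product: 1 × 17 = 17 ≡ 17 (mod 19)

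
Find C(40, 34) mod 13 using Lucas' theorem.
0

Using Lucas' theorem:
Write n=40 and k=34 in base 13:
n in base 13: [3, 1]
k in base 13: [2, 8]
C(40,34) mod 13 = ∏ C(n_i, k_i) mod 13
Digit binomials (mod 13): C(3,2) = 3; C(1,8) = 0 (k_i > n_i)
Product: 3 × 0 = 0 ≡ 0 (mod 13)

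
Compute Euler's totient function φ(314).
156

314 = 2 × 157
φ(n) = n × ∏(1 - 1/p) for each prime p dividing n
φ(314) = 314 × (1 - 1/2) × (1 - 1/157) = 156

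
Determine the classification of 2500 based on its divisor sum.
abundant

Proper divisors of 2500: sum = 1 + 2 + 4 + 5 + 10 + 20 + 25 + 50 + 100 + 125 + 250 + 500 + 625 + 1250 = 2967
Since 2967 > 2500, 2500 is abundant.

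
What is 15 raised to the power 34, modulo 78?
75

Repeated squaring. Binary of 34 = 100010.
15^1 ≡ 15 (mod 78); 15^2 ≡ 69 (mod 78); 15^4 ≡ 3 (mod 78); 15^8 ≡ 9 (mod 78); 15^16 ≡ 3 (mod 78); 15^32 ≡ 9 (mod 78)
15^34 = 15^2 × 15^32 ≡ 75 (mod 78)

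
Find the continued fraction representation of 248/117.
[2; 8, 2, 1, 4]

Euclidean algorithm steps:
248 = 2 × 117 + 14
117 = 8 × 14 + 5
14 = 2 × 5 + 4
5 = 1 × 4 + 1
4 = 4 × 1 + 0
Continued fraction: [2; 8, 2, 1, 4]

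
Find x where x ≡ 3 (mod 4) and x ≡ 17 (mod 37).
91

Using Chinese Remainder Theorem:
M = 4 × 37 = 148
M1 = 37, M2 = 4
y1 = 37^(-1) mod 4 = 1
y2 = 4^(-1) mod 37 = 28
x = (3×37×1 + 17×4×28) mod 148 = 91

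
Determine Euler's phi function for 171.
108

171 = 3^2 × 19
φ(n) = n × ∏(1 - 1/p) for each prime p dividing n
φ(171) = 171 × (1 - 1/3) × (1 - 1/19) = 108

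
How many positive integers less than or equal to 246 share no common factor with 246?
80

246 = 2 × 3 × 41
φ(n) = n × ∏(1 - 1/p) for each prime p dividing n
φ(246) = 246 × (1 - 1/2) × (1 - 1/3) × (1 - 1/41) = 80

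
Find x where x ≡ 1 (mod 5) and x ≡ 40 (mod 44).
216

Using Chinese Remainder Theorem:
M = 5 × 44 = 220
M1 = 44, M2 = 5
y1 = 44^(-1) mod 5 = 4
y2 = 5^(-1) mod 44 = 9
x = (1×44×4 + 40×5×9) mod 220 = 216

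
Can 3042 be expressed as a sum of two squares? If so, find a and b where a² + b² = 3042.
21² + 51² (a=21, b=51)

Factorization: 3042 = 2 × 3^2 × 13^2
By Fermat: n is sum of two squares iff every prime p ≡ 3 (mod 4) appears to even power.
All primes ≡ 3 (mod 4) appear to even power.
Search a = 0, 1, 2, … for 3042 - a² a perfect square: first hit at a = 21: 3042 - 441 = 2601 = 51².
3042 = 21² + 51² = 441 + 2601 ✓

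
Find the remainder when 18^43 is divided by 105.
102

Repeated squaring. Binary of 43 = 101011.
18^1 ≡ 18 (mod 105); 18^2 ≡ 9 (mod 105); 18^4 ≡ 81 (mod 105); 18^8 ≡ 51 (mod 105); 18^16 ≡ 81 (mod 105); 18^32 ≡ 51 (mod 105)
18^43 = 18^1 × 18^2 × 18^8 × 18^32 ≡ 102 (mod 105)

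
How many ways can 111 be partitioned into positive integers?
679903203

p(n) counts ways to write n as a sum of positive integers (order ignored).
Euler's pentagonal recurrence: p(k) = p(k-1) + p(k-2) - p(k-5) - p(k-7) + p(k-12) + p(k-15) - ... (offsets j(3j∓1)/2, signs ++--, p(0)=1, p(<0)=0).
DP table for k = 0..110: p(0)=1, p(1)=1, p(2)=2, p(3)=3, p(4)=5, p(5)=7, p(6)=11, p(7)=15, p(8)=22, p(9)=30, p(10)=42, p(11)=56, p(12)=77, p(13)=101, p(14)=135, p(15)=176, p(16)=231, p(17)=297, p(18)=385, p(19)=490, p(20)=627, p(21)=792, p(22)=1002, p(23)=1255, p(24)=1575, p(25)=1958, p(26)=2436, p(27)=3010, p(28)=3718, p(29)=4565, p(30)=5604, p(31)=6842, p(32)=8349, p(33)=10143, p(34)=12310, p(35)=14883, p(36)=17977, p(37)=21637, p(38)=26015, p(39)=31185, p(40)=37338, p(41)=44583, p(42)=53174, p(43)=63261, p(44)=75175, p(45)=89134, p(46)=105558, p(47)=124754, p(48)=147273, p(49)=173525, p(50)=204226, p(51)=239943, p(52)=281589, p(53)=329931, p(54)=386155, p(55)=451276, p(56)=526823, p(57)=614154, p(58)=715220, p(59)=831820, p(60)=966467, p(61)=1121505, p(62)=1300156, p(63)=1505499, p(64)=1741630, p(65)=2012558, p(66)=2323520, p(67)=2679689, p(68)=3087735, p(69)=3554345, p(70)=4087968, p(71)=4697205, p(72)=5392783, p(73)=6185689, p(74)=7089500, p(75)=8118264, p(76)=9289091, p(77)=10619863, p(78)=12132164, p(79)=13848650, p(80)=15796476, p(81)=18004327, p(82)=20506255, p(83)=23338469, p(84)=26543660, p(85)=30167357, p(86)=34262962, p(87)=38887673, p(88)=44108109, p(89)=49995925, p(90)=56634173, p(91)=64112359, p(92)=72533807, p(93)=82010177, p(94)=92669720, p(95)=104651419, p(96)=118114304, p(97)=133230930, p(98)=150198136, p(99)=169229875, p(100)=190569292, p(101)=214481126, p(102)=241265379, p(103)=271248950, p(104)=304801365, p(105)=342325709, p(106)=384276336, p(107)=431149389, p(108)=483502844, p(109)=541946240, p(110)=607163746.
Final step: p(111) = p(110) + p(109) - p(106) - p(104) + p(99) + p(96) - p(89) - p(85) + p(76) + p(71) - p(60) - p(54) + p(41) + p(34) - p(19) - p(11)
= 607163746 + 541946240 - 384276336 - 304801365 + 169229875 + 118114304 - 49995925 - 30167357 + 9289091 + 4697205 - 966467 - 386155 + 44583 + 12310 - 490 - 56
= 679903203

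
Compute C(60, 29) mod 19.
0

Using Lucas' theorem:
Write n=60 and k=29 in base 19:
n in base 19: [3, 3]
k in base 19: [1, 10]
C(60,29) mod 19 = ∏ C(n_i, k_i) mod 19
Digit binomials (mod 19): C(3,1) = 3; C(3,10) = 0 (k_i > n_i)
Product: 3 × 0 = 0 ≡ 0 (mod 19)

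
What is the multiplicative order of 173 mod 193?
64

193 is prime, so ord(173) divides φ(193) = 192.
Divisors of 192: 1, 2, 3, 4, 6, 8, 12, 16, 24, 32, 48, 64, 96, 192.
Repeated squaring: 173^1 ≡ 173, 173^2 ≡ 14, 173^4 ≡ 3, 173^8 ≡ 9, 173^16 ≡ 81, 173^32 ≡ 192, 173^64 ≡ 1, 173^128 ≡ 1 (mod 193).
Test 173^d mod 193 for each divisor d in increasing order:
173^1 ≡ 173
173^2 ≡ 14
173^3 = 173^2·173^1 ≡ 106
173^4 ≡ 3
173^6 = 173^4·173^2 ≡ 42
173^8 ≡ 9
173^12 = 173^8·173^4 ≡ 27
173^16 ≡ 81
173^24 = 173^16·173^8 ≡ 150
173^32 ≡ 192
173^48 = 173^32·173^16 ≡ 112
173^64 ≡ 1  ← first divisor giving 1
The order is 64.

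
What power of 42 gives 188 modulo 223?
164

Baby-step giant-step with step n = ⌈√223⌉ = 15.
Baby steps 42^j mod 223 (j:value) for j=0..14: 0:1, 1:42, 2:203, 3:52, 4:177, 5:75, 6:28, 7:61, 8:109, 9:118, 10:50, 11:93, 12:115, 13:147, 14:153.
Giant-step multiplier: 42^(-15) ≡ 42^(222-15) = 42^207 ≡ 87 (mod 223).
Giant steps γ_i = 188·87^i mod 223: γ_0=188, γ_1=77, γ_2=9, γ_3=114, γ_4=106, γ_5=79, γ_6=183, γ_7=88, γ_8=74, γ_9=194, γ_10=153 (in table at j=14).
x = i·n + j = 10·15 + 14 = 164.
Check: 42^164 ≡ 188 (mod 223).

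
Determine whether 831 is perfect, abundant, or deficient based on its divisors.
deficient

Proper divisors of 831: sum = 1 + 3 + 277 = 281
Since 281 < 831, 831 is deficient.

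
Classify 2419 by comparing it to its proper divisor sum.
deficient

Proper divisors of 2419: sum = 1 + 41 + 59 = 101
Since 101 < 2419, 2419 is deficient.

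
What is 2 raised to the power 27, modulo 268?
112

Repeated squaring. Binary of 27 = 11011.
2^1 ≡ 2 (mod 268); 2^2 ≡ 4 (mod 268); 2^4 ≡ 16 (mod 268); 2^8 ≡ 256 (mod 268); 2^16 ≡ 144 (mod 268)
2^27 = 2^1 × 2^2 × 2^8 × 2^16 ≡ 112 (mod 268)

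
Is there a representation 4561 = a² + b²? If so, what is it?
31² + 60² (a=31, b=60)

Factorization: 4561 = 4561
By Fermat: n is sum of two squares iff every prime p ≡ 3 (mod 4) appears to even power.
All primes ≡ 3 (mod 4) appear to even power.
Search a = 0, 1, 2, … for 4561 - a² a perfect square: first hit at a = 31: 4561 - 961 = 3600 = 60².
4561 = 31² + 60² = 961 + 3600 ✓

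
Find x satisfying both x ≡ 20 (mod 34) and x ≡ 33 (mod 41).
156

Using Chinese Remainder Theorem:
M = 34 × 41 = 1394
M1 = 41, M2 = 34
y1 = 41^(-1) mod 34 = 5
y2 = 34^(-1) mod 41 = 35
x = (20×41×5 + 33×34×35) mod 1394 = 156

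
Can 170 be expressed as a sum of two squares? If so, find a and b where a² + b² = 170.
1² + 13² (a=1, b=13)

Factorization: 170 = 2 × 5 × 17
By Fermat: n is sum of two squares iff every prime p ≡ 3 (mod 4) appears to even power.
All primes ≡ 3 (mod 4) appear to even power.
Search a = 0, 1, 2, … for 170 - a² a perfect square: first hit at a = 1: 170 - 1 = 169 = 13².
170 = 1² + 13² = 1 + 169 ✓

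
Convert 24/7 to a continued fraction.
[3; 2, 3]

Euclidean algorithm steps:
24 = 3 × 7 + 3
7 = 2 × 3 + 1
3 = 3 × 1 + 0
Continued fraction: [3; 2, 3]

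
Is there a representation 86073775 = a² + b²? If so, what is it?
Not possible

Factorization: 86073775 = 5^2 × 151^3
By Fermat: n is sum of two squares iff every prime p ≡ 3 (mod 4) appears to even power.
Prime(s) ≡ 3 (mod 4) with odd exponent: [(151, 3)]
Therefore 86073775 cannot be expressed as a² + b².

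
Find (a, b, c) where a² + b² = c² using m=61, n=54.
(805, 6588, 6637)

Euclid's formula: a = m² - n², b = 2mn, c = m² + n²
m = 61, n = 54
a = 61² - 54² = 3721 - 2916 = 805
b = 2 × 61 × 54 = 6588
c = 61² + 54² = 3721 + 2916 = 6637
Verification: 805² + 6588² = 648025 + 43401744 = 44049769 = 6637² ✓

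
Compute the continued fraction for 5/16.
[0; 3, 5]

Euclidean algorithm steps:
5 = 0 × 16 + 5
16 = 3 × 5 + 1
5 = 5 × 1 + 0
Continued fraction: [0; 3, 5]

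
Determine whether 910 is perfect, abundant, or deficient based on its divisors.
abundant

Proper divisors of 910: sum = 1 + 2 + 5 + 7 + 10 + 13 + 14 + 26 + 35 + 65 + 70 + 91 + 130 + 182 + 455 = 1106
Since 1106 > 910, 910 is abundant.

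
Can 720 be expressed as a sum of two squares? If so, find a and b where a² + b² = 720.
12² + 24² (a=12, b=24)

Factorization: 720 = 2^4 × 3^2 × 5
By Fermat: n is sum of two squares iff every prime p ≡ 3 (mod 4) appears to even power.
All primes ≡ 3 (mod 4) appear to even power.
Search a = 0, 1, 2, … for 720 - a² a perfect square: first hit at a = 12: 720 - 144 = 576 = 24².
720 = 12² + 24² = 144 + 576 ✓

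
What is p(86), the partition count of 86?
34262962

p(n) counts ways to write n as a sum of positive integers (order ignored).
Euler's pentagonal recurrence: p(k) = p(k-1) + p(k-2) - p(k-5) - p(k-7) + p(k-12) + p(k-15) - ... (offsets j(3j∓1)/2, signs ++--, p(0)=1, p(<0)=0).
DP table for k = 0..85: p(0)=1, p(1)=1, p(2)=2, p(3)=3, p(4)=5, p(5)=7, p(6)=11, p(7)=15, p(8)=22, p(9)=30, p(10)=42, p(11)=56, p(12)=77, p(13)=101, p(14)=135, p(15)=176, p(16)=231, p(17)=297, p(18)=385, p(19)=490, p(20)=627, p(21)=792, p(22)=1002, p(23)=1255, p(24)=1575, p(25)=1958, p(26)=2436, p(27)=3010, p(28)=3718, p(29)=4565, p(30)=5604, p(31)=6842, p(32)=8349, p(33)=10143, p(34)=12310, p(35)=14883, p(36)=17977, p(37)=21637, p(38)=26015, p(39)=31185, p(40)=37338, p(41)=44583, p(42)=53174, p(43)=63261, p(44)=75175, p(45)=89134, p(46)=105558, p(47)=124754, p(48)=147273, p(49)=173525, p(50)=204226, p(51)=239943, p(52)=281589, p(53)=329931, p(54)=386155, p(55)=451276, p(56)=526823, p(57)=614154, p(58)=715220, p(59)=831820, p(60)=966467, p(61)=1121505, p(62)=1300156, p(63)=1505499, p(64)=1741630, p(65)=2012558, p(66)=2323520, p(67)=2679689, p(68)=3087735, p(69)=3554345, p(70)=4087968, p(71)=4697205, p(72)=5392783, p(73)=6185689, p(74)=7089500, p(75)=8118264, p(76)=9289091, p(77)=10619863, p(78)=12132164, p(79)=13848650, p(80)=15796476, p(81)=18004327, p(82)=20506255, p(83)=23338469, p(84)=26543660, p(85)=30167357.
Final step: p(86) = p(85) + p(84) - p(81) - p(79) + p(74) + p(71) - p(64) - p(60) + p(51) + p(46) - p(35) - p(29) + p(16) + p(9)
= 30167357 + 26543660 - 18004327 - 13848650 + 7089500 + 4697205 - 1741630 - 966467 + 239943 + 105558 - 14883 - 4565 + 231 + 30
= 34262962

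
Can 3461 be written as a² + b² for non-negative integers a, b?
31² + 50² (a=31, b=50)

Factorization: 3461 = 3461
By Fermat: n is sum of two squares iff every prime p ≡ 3 (mod 4) appears to even power.
All primes ≡ 3 (mod 4) appear to even power.
Search a = 0, 1, 2, … for 3461 - a² a perfect square: first hit at a = 31: 3461 - 961 = 2500 = 50².
3461 = 31² + 50² = 961 + 2500 ✓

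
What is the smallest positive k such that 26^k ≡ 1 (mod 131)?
130

131 is prime, so ord(26) divides φ(131) = 130.
Divisors of 130: 1, 2, 5, 10, 13, 26, 65, 130.
Repeated squaring: 26^1 ≡ 26, 26^2 ≡ 21, 26^4 ≡ 48, 26^8 ≡ 77, 26^16 ≡ 34, 26^32 ≡ 108, 26^64 ≡ 5, 26^128 ≡ 25 (mod 131).
Test 26^d mod 131 for each divisor d in increasing order:
26^1 ≡ 26
26^2 ≡ 21
26^5 = 26^4·26^1 ≡ 69
26^10 = 26^8·26^2 ≡ 45
26^13 = 26^8·26^4·26^1 ≡ 73
26^26 = 26^16·26^8·26^2 ≡ 89
26^65 = 26^64·26^1 ≡ 130
26^130 = 26^128·26^2 ≡ 1  ← first divisor giving 1
The order is 130.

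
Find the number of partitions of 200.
3972999029388

p(n) counts ways to write n as a sum of positive integers (order ignored).
Euler's pentagonal recurrence: p(k) = p(k-1) + p(k-2) - p(k-5) - p(k-7) + p(k-12) + p(k-15) - ... (offsets j(3j∓1)/2, signs ++--, p(0)=1, p(<0)=0).
DP table for k = 0..199: p(0)=1, p(1)=1, p(2)=2, p(3)=3, p(4)=5, p(5)=7, p(6)=11, p(7)=15, p(8)=22, p(9)=30, p(10)=42, p(11)=56, p(12)=77, p(13)=101, p(14)=135, p(15)=176, p(16)=231, p(17)=297, p(18)=385, p(19)=490, p(20)=627, p(21)=792, p(22)=1002, p(23)=1255, p(24)=1575, p(25)=1958, p(26)=2436, p(27)=3010, p(28)=3718, p(29)=4565, p(30)=5604, p(31)=6842, p(32)=8349, p(33)=10143, p(34)=12310, p(35)=14883, p(36)=17977, p(37)=21637, p(38)=26015, p(39)=31185, p(40)=37338, p(41)=44583, p(42)=53174, p(43)=63261, p(44)=75175, p(45)=89134, p(46)=105558, p(47)=124754, p(48)=147273, p(49)=173525, p(50)=204226, p(51)=239943, p(52)=281589, p(53)=329931, p(54)=386155, p(55)=451276, p(56)=526823, p(57)=614154, p(58)=715220, p(59)=831820, p(60)=966467, p(61)=1121505, p(62)=1300156, p(63)=1505499, p(64)=1741630, p(65)=2012558, p(66)=2323520, p(67)=2679689, p(68)=3087735, p(69)=3554345, p(70)=4087968, p(71)=4697205, p(72)=5392783, p(73)=6185689, p(74)=7089500, p(75)=8118264, p(76)=9289091, p(77)=10619863, p(78)=12132164, p(79)=13848650, p(80)=15796476, p(81)=18004327, p(82)=20506255, p(83)=23338469, p(84)=26543660, p(85)=30167357, p(86)=34262962, p(87)=38887673, p(88)=44108109, p(89)=49995925, p(90)=56634173, p(91)=64112359, p(92)=72533807, p(93)=82010177, p(94)=92669720, p(95)=104651419, p(96)=118114304, p(97)=133230930, p(98)=150198136, p(99)=169229875, p(100)=190569292, p(101)=214481126, p(102)=241265379, p(103)=271248950, p(104)=304801365, p(105)=342325709, p(106)=384276336, p(107)=431149389, p(108)=483502844, p(109)=541946240, p(110)=607163746, p(111)=679903203, p(112)=761002156, p(113)=851376628, p(114)=952050665, p(115)=1064144451, p(116)=1188908248, p(117)=1327710076, p(118)=1482074143, p(119)=1653668665, p(120)=1844349560, p(121)=2056148051, p(122)=2291320912, p(123)=2552338241, p(124)=2841940500, p(125)=3163127352, p(126)=3519222692, p(127)=3913864295, p(128)=4351078600, p(129)=4835271870, p(130)=5371315400, p(131)=5964539504, p(132)=6620830889, p(133)=7346629512, p(134)=8149040695, p(135)=9035836076, p(136)=10015581680, p(137)=11097645016, p(138)=12292341831, p(139)=13610949895, p(140)=15065878135, p(141)=16670689208, p(142)=18440293320, p(143)=20390982757, p(144)=22540654445, p(145)=24908858009, p(146)=27517052599, p(147)=30388671978, p(148)=33549419497, p(149)=37027355200, p(150)=40853235313, p(151)=45060624582, p(152)=49686288421, p(153)=54770336324, p(154)=60356673280, p(155)=66493182097, p(156)=73232243759, p(157)=80630964769, p(158)=88751778802, p(159)=97662728555, p(160)=107438159466, p(161)=118159068427, p(162)=129913904637, p(163)=142798995930, p(164)=156919475295, p(165)=172389800255, p(166)=189334822579, p(167)=207890420102, p(168)=228204732751, p(169)=250438925115, p(170)=274768617130, p(171)=301384802048, p(172)=330495499613, p(173)=362326859895, p(174)=397125074750, p(175)=435157697830, p(176)=476715857290, p(177)=522115831195, p(178)=571701605655, p(179)=625846753120, p(180)=684957390936, p(181)=749474411781, p(182)=819876908323, p(183)=896684817527, p(184)=980462880430, p(185)=1071823774337, p(186)=1171432692373, p(187)=1280011042268, p(188)=1398341745571, p(189)=1527273599625, p(190)=1667727404093, p(191)=1820701100652, p(192)=1987276856363, p(193)=2168627105469, p(194)=2366022741845, p(195)=2580840212973, p(196)=2814570987591, p(197)=3068829878530, p(198)=3345365983698, p(199)=3646072432125.
Final step: p(200) = p(199) + p(198) - p(195) - p(193) + p(188) + p(185) - p(178) - p(174) + p(165) + p(160) - p(149) - p(143) + p(130) + p(123) - p(108) - p(100) + p(83) + p(74) - p(55) - p(45) + p(24) + p(13)
= 3646072432125 + 3345365983698 - 2580840212973 - 2168627105469 + 1398341745571 + 1071823774337 - 571701605655 - 397125074750 + 172389800255 + 107438159466 - 37027355200 - 20390982757 + 5371315400 + 2552338241 - 483502844 - 190569292 + 23338469 + 7089500 - 451276 - 89134 + 1575 + 101
= 3972999029388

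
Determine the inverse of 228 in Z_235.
67

gcd(228, 235) = 1, so the inverse exists.
Extended Euclidean algorithm on (235, 228):
235 = 1 × 228 + 7  ⟹  7 = (1)·235 + (-1)·228
228 = 32 × 7 + 4  ⟹  4 = (-32)·235 + (33)·228
7 = 1 × 4 + 3  ⟹  3 = (33)·235 + (-34)·228
4 = 1 × 3 + 1  ⟹  1 = (-65)·235 + (67)·228
So (67)·228 ≡ 1 (mod 235), i.e. 228^(-1) ≡ 67 (mod 235).
Check: 228 × 67 = 15276 ≡ 1 (mod 235)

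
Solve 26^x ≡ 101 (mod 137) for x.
22

Baby-step giant-step with step n = ⌈√137⌉ = 12.
Baby steps 26^j mod 137 (j:value) for j=0..11: 0:1, 1:26, 2:128, 3:40, 4:81, 5:51, 6:93, 7:89, 8:122, 9:21, 10:135, 11:85.
Giant-step multiplier: 26^(-12) ≡ 26^(136-12) = 26^124 ≡ 99 (mod 137).
Giant steps γ_i = 101·99^i mod 137: γ_0=101, γ_1=135 (in table at j=10).
x = i·n + j = 1·12 + 10 = 22.
Check: 26^22 ≡ 101 (mod 137).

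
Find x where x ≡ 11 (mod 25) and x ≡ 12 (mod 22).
386

Using Chinese Remainder Theorem:
M = 25 × 22 = 550
M1 = 22, M2 = 25
y1 = 22^(-1) mod 25 = 8
y2 = 25^(-1) mod 22 = 15
x = (11×22×8 + 12×25×15) mod 550 = 386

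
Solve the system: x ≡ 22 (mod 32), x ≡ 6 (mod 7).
118

Using Chinese Remainder Theorem:
M = 32 × 7 = 224
M1 = 7, M2 = 32
y1 = 7^(-1) mod 32 = 23
y2 = 32^(-1) mod 7 = 2
x = (22×7×23 + 6×32×2) mod 224 = 118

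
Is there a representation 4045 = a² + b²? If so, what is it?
18² + 61² (a=18, b=61)

Factorization: 4045 = 5 × 809
By Fermat: n is sum of two squares iff every prime p ≡ 3 (mod 4) appears to even power.
All primes ≡ 3 (mod 4) appear to even power.
Search a = 0, 1, 2, … for 4045 - a² a perfect square: first hit at a = 18: 4045 - 324 = 3721 = 61².
4045 = 18² + 61² = 324 + 3721 ✓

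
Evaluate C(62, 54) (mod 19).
0

Using Lucas' theorem:
Write n=62 and k=54 in base 19:
n in base 19: [3, 5]
k in base 19: [2, 16]
C(62,54) mod 19 = ∏ C(n_i, k_i) mod 19
Digit binomials (mod 19): C(3,2) = 3; C(5,16) = 0 (k_i > n_i)
Product: 3 × 0 = 0 ≡ 0 (mod 19)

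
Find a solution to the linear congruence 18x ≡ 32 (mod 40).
x ≡ 4 (mod 20)

gcd(18, 40) = 2, which divides 32, so solutions exist.
Divide through by 2: 9x ≡ 16 (mod 20).
Find 9^(-1) mod 20 by the extended Euclidean algorithm:
20 = 2 × 9 + 2  ⟹  2 = (1)·20 + (-2)·9
9 = 4 × 2 + 1  ⟹  1 = (-4)·20 + (9)·9
So (9)·9 ≡ 1 (mod 20), i.e. 9^(-1) ≡ 9 (mod 20).
x ≡ 9 × 16 = 144 ≡ 4 (mod 20).
Check: 18 × 4 = 72 ≡ 32 (mod 40).
x ≡ 4 (mod 20), giving 2 solutions mod 40.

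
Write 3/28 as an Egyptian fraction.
1/10 + 1/140

Greedy algorithm:
3/28: ceiling(28/3) = 10, use 1/10
1/140: ceiling(140/1) = 140, use 1/140
Result: 3/28 = 1/10 + 1/140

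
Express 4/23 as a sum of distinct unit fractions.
1/6 + 1/138

Greedy algorithm:
4/23: ceiling(23/4) = 6, use 1/6
1/138: ceiling(138/1) = 138, use 1/138
Result: 4/23 = 1/6 + 1/138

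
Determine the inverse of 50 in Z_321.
122

gcd(50, 321) = 1, so the inverse exists.
Extended Euclidean algorithm on (321, 50):
321 = 6 × 50 + 21  ⟹  21 = (1)·321 + (-6)·50
50 = 2 × 21 + 8  ⟹  8 = (-2)·321 + (13)·50
21 = 2 × 8 + 5  ⟹  5 = (5)·321 + (-32)·50
8 = 1 × 5 + 3  ⟹  3 = (-7)·321 + (45)·50
5 = 1 × 3 + 2  ⟹  2 = (12)·321 + (-77)·50
3 = 1 × 2 + 1  ⟹  1 = (-19)·321 + (122)·50
So (122)·50 ≡ 1 (mod 321), i.e. 50^(-1) ≡ 122 (mod 321).
Check: 50 × 122 = 6100 ≡ 1 (mod 321)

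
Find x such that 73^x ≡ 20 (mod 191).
86

Baby-step giant-step with step n = ⌈√191⌉ = 14.
Baby steps 73^j mod 191 (j:value) for j=0..13: 0:1, 1:73, 2:172, 3:141, 4:170, 5:186, 6:17, 7:95, 8:59, 9:105, 10:25, 11:106, 12:98, 13:87.
Giant-step multiplier: 73^(-14) ≡ 73^(190-14) = 73^176 ≡ 4 (mod 191).
Giant steps γ_i = 20·4^i mod 191: γ_0=20, γ_1=80, γ_2=129, γ_3=134, γ_4=154, γ_5=43, γ_6=172 (in table at j=2).
x = i·n + j = 6·14 + 2 = 86.
Check: 73^86 ≡ 20 (mod 191).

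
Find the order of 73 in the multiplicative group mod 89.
22

89 is prime, so ord(73) divides φ(89) = 88.
Divisors of 88: 1, 2, 4, 8, 11, 22, 44, 88.
Repeated squaring: 73^1 ≡ 73, 73^2 ≡ 78, 73^4 ≡ 32, 73^8 ≡ 45, 73^16 ≡ 67, 73^32 ≡ 39, 73^64 ≡ 8 (mod 89).
Test 73^d mod 89 for each divisor d in increasing order:
73^1 ≡ 73
73^2 ≡ 78
73^4 ≡ 32
73^8 ≡ 45
73^11 = 73^8·73^2·73^1 ≡ 88
73^22 = 73^16·73^4·73^2 ≡ 1  ← first divisor giving 1
The order is 22.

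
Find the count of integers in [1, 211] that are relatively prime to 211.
210

211 = 211
φ(n) = n × ∏(1 - 1/p) for each prime p dividing n
φ(211) = 211 × (1 - 1/211) = 210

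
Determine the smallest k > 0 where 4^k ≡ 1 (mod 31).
5

31 is prime, so ord(4) divides φ(31) = 30.
Divisors of 30: 1, 2, 3, 5, 6, 10, 15, 30.
Repeated squaring: 4^1 ≡ 4, 4^2 ≡ 16, 4^4 ≡ 8, 4^8 ≡ 2, 4^16 ≡ 4 (mod 31).
Test 4^d mod 31 for each divisor d in increasing order:
4^1 ≡ 4
4^2 ≡ 16
4^3 = 4^2·4^1 ≡ 2
4^5 = 4^4·4^1 ≡ 1  ← first divisor giving 1
The order is 5.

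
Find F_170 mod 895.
695

Matrix identity: Q^n = [[F_(n+1), F_n], [F_n, F_(n-1)]] with Q = [[1,1],[1,0]].
n = 170 = 10101010₂. Square-and-multiply, entries mod 895:
Q^1 = [[1,1],[1,0]]
Q^2 = (Q^1)² = [[2,1],[1,1]]
Q^5 = (Q^2)²·Q = [[8,5],[5,3]]
Q^10 = (Q^5)² = [[89,55],[55,34]]
Q^21 = (Q^10)²·Q = [[706,206],[206,500]]
Q^42 = (Q^21)² = [[292,521],[521,666]]
Q^85 = (Q^42)²·Q = [[203,495],[495,603]]
Q^170 = (Q^85)² = [[729,695],[695,34]]
F_170 mod 895 = Q^170[0][1] = 695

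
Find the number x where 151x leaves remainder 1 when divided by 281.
67

gcd(151, 281) = 1, so the inverse exists.
Extended Euclidean algorithm on (281, 151):
281 = 1 × 151 + 130  ⟹  130 = (1)·281 + (-1)·151
151 = 1 × 130 + 21  ⟹  21 = (-1)·281 + (2)·151
130 = 6 × 21 + 4  ⟹  4 = (7)·281 + (-13)·151
21 = 5 × 4 + 1  ⟹  1 = (-36)·281 + (67)·151
So (67)·151 ≡ 1 (mod 281), i.e. 151^(-1) ≡ 67 (mod 281).
Check: 151 × 67 = 10117 ≡ 1 (mod 281)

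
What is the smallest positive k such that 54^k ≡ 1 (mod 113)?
112

113 is prime, so ord(54) divides φ(113) = 112.
Divisors of 112: 1, 2, 4, 7, 8, 14, 16, 28, 56, 112.
Repeated squaring: 54^1 ≡ 54, 54^2 ≡ 91, 54^4 ≡ 32, 54^8 ≡ 7, 54^16 ≡ 49, 54^32 ≡ 28, 54^64 ≡ 106 (mod 113).
Test 54^d mod 113 for each divisor d in increasing order:
54^1 ≡ 54
54^2 ≡ 91
54^4 ≡ 32
54^7 = 54^4·54^2·54^1 ≡ 65
54^8 ≡ 7
54^14 = 54^8·54^4·54^2 ≡ 44
54^16 ≡ 49
54^28 = 54^16·54^8·54^4 ≡ 15
54^56 = 54^32·54^16·54^8 ≡ 112
54^112 = 54^64·54^32·54^16 ≡ 1  ← first divisor giving 1
The order is 112.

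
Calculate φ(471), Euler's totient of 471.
312

471 = 3 × 157
φ(n) = n × ∏(1 - 1/p) for each prime p dividing n
φ(471) = 471 × (1 - 1/3) × (1 - 1/157) = 312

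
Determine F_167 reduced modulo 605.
68

Matrix identity: Q^n = [[F_(n+1), F_n], [F_n, F_(n-1)]] with Q = [[1,1],[1,0]].
n = 167 = 10100111₂. Square-and-multiply, entries mod 605:
Q^1 = [[1,1],[1,0]]
Q^2 = (Q^1)² = [[2,1],[1,1]]
Q^5 = (Q^2)²·Q = [[8,5],[5,3]]
Q^10 = (Q^5)² = [[89,55],[55,34]]
Q^20 = (Q^10)² = [[56,110],[110,551]]
Q^41 = (Q^20)²·Q = [[331,111],[111,220]]
Q^83 = (Q^41)²·Q = [[333,277],[277,56]]
Q^167 = (Q^83)²·Q = [[131,68],[68,63]]
F_167 mod 605 = Q^167[0][1] = 68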